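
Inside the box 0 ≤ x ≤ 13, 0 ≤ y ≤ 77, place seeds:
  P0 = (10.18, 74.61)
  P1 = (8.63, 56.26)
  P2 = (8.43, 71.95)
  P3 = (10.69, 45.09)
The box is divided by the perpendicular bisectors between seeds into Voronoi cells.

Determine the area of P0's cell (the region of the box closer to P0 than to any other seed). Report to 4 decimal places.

1. box [0,13]×[0,77]: [(0, 0) (13, 0) (13, 77) (0, 77)]
2. ⊥bis P0·P1 via (9.405,65.435): [(0, 66.2294) (13, 65.1313) (13, 77) (0, 77)]  |A|=147.155
3. ⊥bis P0·P2 via (9.305,73.28): [(13, 70.8491) (13, 77) (3.6506, 77)]  |A|=28.7537
4. ⊥bis P0·P3 via (10.435,59.85): [(13, 70.8491) (13, 77) (3.6506, 77)]  |A|=28.7537
5. canonical 3-gon: [(13, 70.8491) (13, 77) (3.6506, 77)]
6. shoelace: 28.7537

Area of P0's cell: 28.7537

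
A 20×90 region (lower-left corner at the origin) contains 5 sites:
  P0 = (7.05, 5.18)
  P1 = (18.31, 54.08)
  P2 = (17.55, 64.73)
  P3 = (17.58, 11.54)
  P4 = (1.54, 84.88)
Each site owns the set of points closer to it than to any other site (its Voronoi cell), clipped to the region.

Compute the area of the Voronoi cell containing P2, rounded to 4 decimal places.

Area of P2's cell: 326.5483

1. box [0,20]×[0,90]: [(0, 0) (20, 0) (20, 90) (0, 90)]
2. ⊥bis P2·P0 via (12.3,34.955): [(0, 37.1238) (20, 33.5973) (20, 90) (0, 90)]  |A|=1092.7892
3. ⊥bis P2·P1 via (17.93,59.405): [(0, 58.1255) (20, 59.5527) (20, 90) (0, 90)]  |A|=623.2179
4. ⊥bis P2·P3 via (17.565,38.135): [(0, 58.1255) (20, 59.5527) (20, 90) (0, 90)]  |A|=623.2179
5. ⊥bis P2·P4 via (9.545,74.805): [(0, 67.2211) (0, 58.1255) (20, 59.5527) (20, 83.1119)]  |A|=326.5483
6. canonical 4-gon: [(0, 67.2211) (0, 58.1255) (20, 59.5527) (20, 83.1119)]
7. shoelace: 326.5483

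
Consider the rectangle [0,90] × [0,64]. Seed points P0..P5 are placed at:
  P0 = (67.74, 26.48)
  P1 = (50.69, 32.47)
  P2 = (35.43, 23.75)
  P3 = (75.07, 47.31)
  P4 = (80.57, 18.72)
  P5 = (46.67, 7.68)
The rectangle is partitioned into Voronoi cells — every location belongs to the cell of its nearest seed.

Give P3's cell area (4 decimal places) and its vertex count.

Area of P3's cell: 937.0262 (5 vertices)

1. box [0,90]×[0,64]: [(0, 0) (90, 0) (90, 64) (0, 64)]
2. ⊥bis P3·P0 via (71.405,36.895): [(0, 62.0222) (90, 30.3515) (90, 64) (0, 64)]  |A|=1603.186
3. ⊥bis P3·P1 via (62.88,39.89): [(62.8762, 39.8963) (90, 30.3515) (90, 64) (48.2043, 64)]  |A|=960.0537
4. ⊥bis P3·P2 via (55.25,35.53): [(62.8762, 39.8963) (90, 30.3515) (90, 64) (48.2043, 64)]  |A|=960.0537
5. ⊥bis P3·P4 via (77.82,33.015): [(62.8762, 39.8963) (80.8012, 33.5885) (90, 35.3581) (90, 64) (48.2043, 64)]  |A|=937.0262
6. ⊥bis P3·P5 via (60.87,27.495): [(62.8762, 39.8963) (80.8012, 33.5885) (90, 35.3581) (90, 64) (48.2043, 64)]  |A|=937.0262
7. canonical 5-gon: [(62.8762, 39.8963) (80.8012, 33.5885) (90, 35.3581) (90, 64) (48.2043, 64)]
8. shoelace: 937.0262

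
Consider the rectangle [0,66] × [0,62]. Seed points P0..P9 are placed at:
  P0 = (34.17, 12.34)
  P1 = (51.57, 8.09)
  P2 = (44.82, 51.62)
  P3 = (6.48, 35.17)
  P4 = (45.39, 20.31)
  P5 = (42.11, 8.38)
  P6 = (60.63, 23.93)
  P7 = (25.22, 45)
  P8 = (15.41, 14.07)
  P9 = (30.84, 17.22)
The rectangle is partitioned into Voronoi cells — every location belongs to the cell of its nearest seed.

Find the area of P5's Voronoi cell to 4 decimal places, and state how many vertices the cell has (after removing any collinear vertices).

1. box [0,66]×[0,62]: [(0, 0) (66, 0) (66, 62) (0, 62)]
2. ⊥bis P5·P0 via (38.14,10.36): [(32.973, 0) (66, 0) (66, 62) (63.895, 62)]  |A|=1089.0917
3. ⊥bis P5·P1 via (46.84,8.235): [(47.4792, 29.0855) (32.973, 0) (46.5876, 0)]  |A|=197.9925
4. ⊥bis P5·P2 via (43.465,30): [(47.4792, 29.0855) (32.973, 0) (46.5876, 0)]  |A|=197.9925
5. ⊥bis P5·P3 via (24.295,21.775): [(47.4792, 29.0855) (32.973, 0) (46.5876, 0)]  |A|=197.9925
6. ⊥bis P5·P4 via (43.75,14.345): [(46.9999, 13.4515) (40.5643, 15.2209) (32.973, 0) (46.5876, 0)]  |A|=147.2613
7. ⊥bis P5·P6 via (51.37,16.155): [(46.9999, 13.4515) (40.5643, 15.2209) (32.973, 0) (46.5876, 0)]  |A|=147.2613
8. ⊥bis P5·P7 via (33.665,26.69): [(46.9999, 13.4515) (40.5643, 15.2209) (32.973, 0) (46.5876, 0)]  |A|=147.2613
9. ⊥bis P5·P8 via (28.76,11.225): [(46.9999, 13.4515) (40.5643, 15.2209) (32.973, 0) (46.5876, 0)]  |A|=147.2613
10. ⊥bis P5·P9 via (36.475,12.8): [(46.9999, 13.4515) (40.5643, 15.2209) (32.973, 0) (46.5876, 0)]  |A|=147.2613
11. canonical 4-gon: [(46.9999, 13.4515) (40.5643, 15.2209) (32.973, 0) (46.5876, 0)]
12. shoelace: 147.2613

Area of P5's cell: 147.2613 (4 vertices)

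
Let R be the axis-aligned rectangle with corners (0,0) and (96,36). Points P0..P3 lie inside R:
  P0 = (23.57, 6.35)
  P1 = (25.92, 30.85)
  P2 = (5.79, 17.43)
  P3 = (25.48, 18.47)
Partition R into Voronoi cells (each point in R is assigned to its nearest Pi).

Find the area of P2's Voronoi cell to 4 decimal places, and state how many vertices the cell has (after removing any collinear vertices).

Area of P2's cell: 461.6899 (6 vertices)

1. box [0,96]×[0,36]: [(0, 0) (96, 0) (96, 36) (0, 36)]
2. ⊥bis P2·P0 via (14.68,11.89): [(0, 0) (7.2705, 0) (29.7047, 36) (0, 36)]  |A|=665.5529
3. ⊥bis P2·P1 via (15.855,24.14): [(0, 0) (7.2705, 0) (19.1933, 19.1325) (7.9483, 36) (0, 36)]  |A|=482.0654
4. ⊥bis P2·P3 via (15.635,17.95): [(0, 0) (7.2705, 0) (15.8555, 13.7762) (15.261, 25.031) (7.9483, 36) (0, 36)]  |A|=461.6899
5. canonical 6-gon: [(0, 0) (7.2705, 0) (15.8555, 13.7762) (15.261, 25.031) (7.9483, 36) (0, 36)]
6. shoelace: 461.6899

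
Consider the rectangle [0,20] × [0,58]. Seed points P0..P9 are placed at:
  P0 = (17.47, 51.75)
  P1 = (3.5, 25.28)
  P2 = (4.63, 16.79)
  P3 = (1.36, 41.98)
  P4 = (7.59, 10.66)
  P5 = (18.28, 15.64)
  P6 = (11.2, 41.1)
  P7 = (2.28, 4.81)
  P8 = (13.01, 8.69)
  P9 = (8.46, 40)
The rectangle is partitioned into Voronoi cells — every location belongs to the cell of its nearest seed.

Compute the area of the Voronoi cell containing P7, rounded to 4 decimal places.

Area of P7's cell: 74.1250

1. box [0,20]×[0,58]: [(0, 0) (20, 0) (20, 58) (0, 58)]
2. ⊥bis P7·P0 via (9.875,28.28): [(0, 31.4756) (0, 0) (20, 0) (20, 25.0035)]  |A|=564.791
3. ⊥bis P7·P1 via (2.89,15.045): [(0, 15.2172) (0, 0) (20, 0) (20, 14.0253)]  |A|=292.425
4. ⊥bis P7·P2 via (3.455,10.8): [(0, 11.4777) (0, 0) (20, 0) (20, 7.5545)]  |A|=190.3226
5. ⊥bis P7·P3 via (1.82,23.395): [(0, 11.4777) (0, 0) (20, 0) (20, 7.5545)]  |A|=190.3226
6. ⊥bis P7·P4 via (4.935,7.735): [(1.0354, 11.2746) (0, 11.4777) (0, 0) (13.4566, 0)]  |A|=81.8012
7. ⊥bis P7·P5 via (10.28,10.225): [(1.0354, 11.2746) (0, 11.4777) (0, 0) (13.4566, 0)]  |A|=81.8012
8. ⊥bis P7·P6 via (6.74,22.955): [(1.0354, 11.2746) (0, 11.4777) (0, 0) (13.4566, 0)]  |A|=81.8012
9. ⊥bis P7·P8 via (7.645,6.75): [(8.4389, 4.5546) (1.0354, 11.2746) (0, 11.4777) (0, 0) (10.0858, 0)]  |A|=74.125
10. ⊥bis P7·P9 via (5.37,22.405): [(8.4389, 4.5546) (1.0354, 11.2746) (0, 11.4777) (0, 0) (10.0858, 0)]  |A|=74.125
11. canonical 5-gon: [(8.4389, 4.5546) (1.0354, 11.2746) (0, 11.4777) (0, 0) (10.0858, 0)]
12. shoelace: 74.125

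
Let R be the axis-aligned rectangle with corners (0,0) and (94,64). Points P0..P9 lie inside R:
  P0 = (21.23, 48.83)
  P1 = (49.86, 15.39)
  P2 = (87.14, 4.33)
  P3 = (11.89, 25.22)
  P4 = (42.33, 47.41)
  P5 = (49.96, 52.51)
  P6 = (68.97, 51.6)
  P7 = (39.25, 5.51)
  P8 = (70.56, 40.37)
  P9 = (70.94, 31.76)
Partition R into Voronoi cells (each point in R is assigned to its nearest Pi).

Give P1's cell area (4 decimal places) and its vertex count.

Area of P1's cell: 718.5517 (6 vertices)

1. box [0,94]×[0,64]: [(0, 0) (94, 0) (94, 64) (0, 64)]
2. ⊥bis P1·P0 via (35.545,32.11): [(0, 1.6778) (0, 0) (94, 0) (94, 64) (72.7927, 64)]  |A|=3747.6988
3. ⊥bis P1·P2 via (68.5,9.86): [(0, 1.6778) (0, 0) (65.5748, 0) (84.5619, 64) (72.7927, 64)]  |A|=2536.0738
4. ⊥bis P1·P3 via (30.875,20.305): [(33.4716, 30.3348) (25.6183, 0) (65.5748, 0) (84.5619, 64) (72.7927, 64)]  |A|=2119.4316
5. ⊥bis P1·P4 via (46.095,31.4): [(32.9469, 28.308) (25.6183, 0) (65.5748, 0) (77.05, 38.6796)]  |A|=1358.9817
6. ⊥bis P1·P5 via (49.91,33.95): [(56.8588, 33.9313) (32.9469, 28.308) (25.6183, 0) (65.5748, 0) (75.6263, 33.8807)]  |A|=1313.9147
7. ⊥bis P1·P6 via (59.415,33.495): [(58.5972, 33.9266) (56.8588, 33.9313) (32.9469, 28.308) (25.6183, 0) (65.5748, 0) (73.3328, 26.1498)]  |A|=1248.0369
8. ⊥bis P1·P7 via (44.555,10.45): [(58.5972, 33.9266) (56.8588, 33.9313) (32.9469, 28.308) (31.8546, 24.0888) (54.286, 0) (65.5748, 0) (73.3328, 26.1498)]  |A|=902.7511
9. ⊥bis P1·P8 via (60.21,27.88): [(53.781, 33.2075) (32.9469, 28.308) (31.8546, 24.0888) (54.286, 0) (65.5748, 0) (71.1553, 18.8101)]  |A|=798.6525
10. ⊥bis P1·P9 via (60.4,23.575): [(53.0527, 33.0362) (32.9469, 28.308) (31.8546, 24.0888) (54.286, 0) (65.5748, 0) (69.2051, 12.2365)]  |A|=718.5517
11. canonical 6-gon: [(53.0527, 33.0362) (32.9469, 28.308) (31.8546, 24.0888) (54.286, 0) (65.5748, 0) (69.2051, 12.2365)]
12. shoelace: 718.5517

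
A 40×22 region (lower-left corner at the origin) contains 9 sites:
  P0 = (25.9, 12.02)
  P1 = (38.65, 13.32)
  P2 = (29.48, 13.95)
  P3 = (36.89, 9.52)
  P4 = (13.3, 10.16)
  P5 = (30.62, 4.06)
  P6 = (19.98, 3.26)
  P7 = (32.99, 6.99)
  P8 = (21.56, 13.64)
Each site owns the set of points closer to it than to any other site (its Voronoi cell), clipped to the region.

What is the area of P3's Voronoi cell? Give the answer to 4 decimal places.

Area of P3's cell: 41.9739

1. box [0,40]×[0,22]: [(0, 0) (40, 0) (40, 22) (0, 22)]
2. ⊥bis P3·P0 via (31.395,10.77): [(28.945, 0) (40, 0) (40, 22) (33.9496, 22)]  |A|=188.159
3. ⊥bis P3·P1 via (37.77,11.42): [(32.1364, 14.0292) (28.945, 0) (40, 0) (40, 10.3872)]  |A|=118.3865
4. ⊥bis P3·P2 via (33.185,11.735): [(34.0318, 13.1514) (30.6499, 7.4946) (28.945, 0) (40, 0) (40, 10.3872)]  |A|=111.5413
5. ⊥bis P3·P4 via (25.095,9.84): [(34.0318, 13.1514) (30.6499, 7.4946) (28.945, 0) (40, 0) (40, 10.3872)]  |A|=111.5413
6. ⊥bis P3·P5 via (33.755,6.79): [(34.0318, 13.1514) (31.6641, 9.1911) (39.6678, 0) (40, 0) (40, 10.3872)]  |A|=59.91
7. ⊥bis P3·P6 via (28.435,6.39): [(34.0318, 13.1514) (31.6641, 9.1911) (39.6678, 0) (40, 0) (40, 10.3872)]  |A|=59.91
8. ⊥bis P3·P7 via (34.94,8.255): [(34.0318, 13.1514) (32.944, 11.3319) (40, 0.455) (40, 10.3872)]  |A|=41.9739
9. ⊥bis P3·P8 via (29.225,11.58): [(34.0318, 13.1514) (32.944, 11.3319) (40, 0.455) (40, 10.3872)]  |A|=41.9739
10. canonical 4-gon: [(34.0318, 13.1514) (32.944, 11.3319) (40, 0.455) (40, 10.3872)]
11. shoelace: 41.9739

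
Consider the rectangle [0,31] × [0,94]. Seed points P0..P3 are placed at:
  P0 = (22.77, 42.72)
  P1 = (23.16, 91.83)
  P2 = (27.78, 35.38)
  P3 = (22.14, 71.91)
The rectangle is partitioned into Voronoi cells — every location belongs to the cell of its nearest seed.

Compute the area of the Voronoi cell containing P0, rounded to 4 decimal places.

1. box [0,31]×[0,94]: [(0, 0) (31, 0) (31, 94) (0, 94)]
2. ⊥bis P0·P1 via (22.965,67.275): [(0, 67.4574) (0, 0) (31, 0) (31, 67.2112)]  |A|=2087.3627
3. ⊥bis P0·P2 via (25.275,39.05): [(0, 67.4574) (0, 21.7983) (31, 42.9577) (31, 67.2112)]  |A|=1083.6459
4. ⊥bis P0·P3 via (22.455,57.315): [(0, 56.8304) (0, 21.7983) (31, 42.9577) (31, 57.4994)]  |A|=768.3948
5. canonical 4-gon: [(0, 56.8304) (0, 21.7983) (31, 42.9577) (31, 57.4994)]
6. shoelace: 768.3948

Area of P0's cell: 768.3948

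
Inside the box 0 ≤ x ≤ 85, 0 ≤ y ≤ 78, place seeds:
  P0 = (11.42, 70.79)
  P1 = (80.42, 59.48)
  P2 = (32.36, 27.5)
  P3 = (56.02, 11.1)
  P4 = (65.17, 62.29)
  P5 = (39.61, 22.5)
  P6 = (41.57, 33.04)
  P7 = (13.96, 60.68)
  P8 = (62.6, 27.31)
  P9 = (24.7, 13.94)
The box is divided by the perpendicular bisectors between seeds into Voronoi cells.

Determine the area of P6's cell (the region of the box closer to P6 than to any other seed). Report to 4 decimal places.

1. box [0,85]×[0,78]: [(0, 0) (85, 0) (85, 78) (0, 78)]
2. ⊥bis P6·P0 via (26.495,51.915): [(0, 30.7541) (0, 0) (85, 0) (85, 78) (59.1553, 78)]  |A|=5232.5765
3. ⊥bis P6·P1 via (60.995,46.26): [(46.3527, 67.7749) (0, 30.7541) (0, 0) (85, 0) (85, 10.9879)]  |A|=3805.5259
4. ⊥bis P6·P2 via (36.965,30.27): [(46.3527, 67.7749) (24.7726, 50.5393) (55.173, 0) (85, 0) (85, 10.9879)]  |A|=2030.3927
5. ⊥bis P6·P3 via (48.795,22.07): [(68.5867, 35.1051) (46.3527, 67.7749) (24.7726, 50.5393) (43.8547, 18.8162)]  |A|=1091.8166
6. ⊥bis P6·P4 via (53.37,47.665): [(68.5867, 35.1051) (68.1602, 35.7317) (37.3537, 60.5876) (24.7726, 50.5393) (43.8547, 18.8162)]  |A|=869.2695
7. ⊥bis P6·P5 via (40.59,27.77): [(53.7374, 25.3251) (68.5867, 35.1051) (68.1602, 35.7317) (37.3537, 60.5876) (24.7726, 50.5393) (38.2016, 28.2141)]  |A|=804.4336
8. ⊥bis P6·P7 via (27.765,46.86): [(53.7374, 25.3251) (68.5867, 35.1051) (68.1602, 35.7317) (39.6515, 58.7336) (27.2783, 46.3738) (38.2016, 28.2141)]  |A|=739.971
9. ⊥bis P6·P8 via (52.085,30.175): [(50.907, 25.8515) (56.2232, 45.3629) (39.6515, 58.7336) (27.2783, 46.3738) (38.2016, 28.2141)]  |A|=572.6552
10. ⊥bis P6·P9 via (33.135,23.49): [(50.907, 25.8515) (56.2232, 45.3629) (39.6515, 58.7336) (27.2783, 46.3738) (38.2016, 28.2141)]  |A|=572.6552
11. canonical 5-gon: [(50.907, 25.8515) (56.2232, 45.3629) (39.6515, 58.7336) (27.2783, 46.3738) (38.2016, 28.2141)]
12. shoelace: 572.6552

Area of P6's cell: 572.6552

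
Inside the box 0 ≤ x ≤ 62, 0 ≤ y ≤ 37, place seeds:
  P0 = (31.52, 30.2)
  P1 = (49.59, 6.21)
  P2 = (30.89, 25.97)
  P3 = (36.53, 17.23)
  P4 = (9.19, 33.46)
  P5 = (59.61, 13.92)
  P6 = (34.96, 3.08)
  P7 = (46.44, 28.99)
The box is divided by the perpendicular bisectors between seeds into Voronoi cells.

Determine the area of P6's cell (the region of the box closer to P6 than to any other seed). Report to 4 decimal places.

Area of P6's cell: 384.1939

1. box [0,62]×[0,37]: [(0, 0) (62, 0) (62, 37) (0, 37)]
2. ⊥bis P6·P0 via (33.24,16.64): [(0, 12.4237) (0, 0) (62, 0) (62, 20.288)]  |A|=1014.064
3. ⊥bis P6·P1 via (42.275,4.645): [(39.5378, 17.4388) (0, 12.4237) (0, 0) (43.2688, 0)]  |A|=622.882
4. ⊥bis P6·P2 via (32.925,14.525): [(39.8961, 15.7645) (0, 8.6707) (0, 0) (43.2688, 0)]  |A|=514.0188
5. ⊥bis P6·P3 via (35.745,10.155): [(41.2263, 9.5468) (18.8749, 12.0268) (0, 8.6707) (0, 0) (43.2688, 0)]  |A|=446.1816
6. ⊥bis P6·P4 via (22.075,18.27): [(41.2263, 9.5468) (18.8749, 12.0268) (13.6117, 11.091) (0.5367, 0) (43.2688, 0)]  |A|=384.1939
7. ⊥bis P6·P5 via (47.285,8.5): [(41.2263, 9.5468) (18.8749, 12.0268) (13.6117, 11.091) (0.5367, 0) (43.2688, 0)]  |A|=384.1939
8. ⊥bis P6·P7 via (40.7,16.035): [(41.2263, 9.5468) (18.8749, 12.0268) (13.6117, 11.091) (0.5367, 0) (43.2688, 0)]  |A|=384.1939
9. canonical 5-gon: [(41.2263, 9.5468) (18.8749, 12.0268) (13.6117, 11.091) (0.5367, 0) (43.2688, 0)]
10. shoelace: 384.1939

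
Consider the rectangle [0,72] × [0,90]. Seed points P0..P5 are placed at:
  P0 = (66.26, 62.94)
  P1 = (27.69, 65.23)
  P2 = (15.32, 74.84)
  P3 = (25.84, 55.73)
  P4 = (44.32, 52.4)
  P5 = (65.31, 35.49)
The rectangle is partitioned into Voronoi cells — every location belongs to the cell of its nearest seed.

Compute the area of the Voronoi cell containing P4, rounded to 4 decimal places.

Area of P4's cell: 844.9705

1. box [0,72]×[0,90]: [(0, 0) (72, 0) (72, 90) (0, 90)]
2. ⊥bis P4·P0 via (55.29,57.67): [(0, 0) (72, 0) (72, 22.8866) (39.7586, 90) (0, 90)]  |A|=5398.0856
3. ⊥bis P4·P1 via (36.005,58.815): [(0, 12.146) (0, 0) (72, 0) (72, 22.8866) (47.5506, 73.7802)]  |A|=3224.6443
4. ⊥bis P4·P2 via (29.82,63.62): [(0, 12.146) (0, 0) (72, 0) (72, 22.8866) (47.5506, 73.7802)]  |A|=3224.6443
5. ⊥bis P4·P3 via (35.08,54.065): [(35.9149, 58.6982) (25.3378, 0) (72, 0) (72, 22.8866) (47.5506, 73.7802)]  |A|=2262.8927
6. ⊥bis P4·P5 via (54.815,43.945): [(35.9149, 58.6982) (27.0451, 9.4748) (59.243, 49.4414) (47.5506, 73.7802)]  |A|=844.9705
7. canonical 4-gon: [(35.9149, 58.6982) (27.0451, 9.4748) (59.243, 49.4414) (47.5506, 73.7802)]
8. shoelace: 844.9705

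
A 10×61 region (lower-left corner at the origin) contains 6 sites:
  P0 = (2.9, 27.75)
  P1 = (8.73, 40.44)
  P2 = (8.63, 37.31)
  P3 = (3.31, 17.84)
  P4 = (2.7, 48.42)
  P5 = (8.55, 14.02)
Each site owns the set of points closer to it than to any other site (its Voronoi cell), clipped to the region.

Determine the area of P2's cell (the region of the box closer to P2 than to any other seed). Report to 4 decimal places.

Area of P2's cell: 60.0405

1. box [0,10]×[0,61]: [(0, 0) (10, 0) (10, 61) (0, 61)]
2. ⊥bis P2·P0 via (5.765,32.53): [(0, 35.9854) (10, 29.9917) (10, 61) (0, 61)]  |A|=280.1148
3. ⊥bis P2·P1 via (8.68,38.875): [(0, 39.1523) (0, 35.9854) (10, 29.9917) (10, 38.8328)]  |A|=60.0405
4. ⊥bis P2·P3 via (5.97,27.575): [(0, 39.1523) (0, 35.9854) (10, 29.9917) (10, 38.8328)]  |A|=60.0405
5. ⊥bis P2·P4 via (5.665,42.865): [(0, 39.1523) (0, 35.9854) (10, 29.9917) (10, 38.8328)]  |A|=60.0405
6. ⊥bis P2·P5 via (8.59,25.665): [(0, 39.1523) (0, 35.9854) (10, 29.9917) (10, 38.8328)]  |A|=60.0405
7. canonical 4-gon: [(0, 39.1523) (0, 35.9854) (10, 29.9917) (10, 38.8328)]
8. shoelace: 60.0405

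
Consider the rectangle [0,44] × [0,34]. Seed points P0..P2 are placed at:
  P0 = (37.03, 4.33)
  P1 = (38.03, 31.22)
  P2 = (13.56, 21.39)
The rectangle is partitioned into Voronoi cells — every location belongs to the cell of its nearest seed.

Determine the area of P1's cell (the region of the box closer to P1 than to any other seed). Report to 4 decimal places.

1. box [0,44]×[0,34]: [(0, 0) (44, 0) (44, 34) (0, 34)]
2. ⊥bis P1·P0 via (37.53,17.775): [(0, 19.1707) (44, 17.5344) (44, 34) (0, 34)]  |A|=688.4883
3. ⊥bis P1·P2 via (25.795,26.305): [(29.0956, 18.0887) (44, 17.5344) (44, 34) (22.7038, 34)]  |A|=292.1303
4. canonical 4-gon: [(29.0956, 18.0887) (44, 17.5344) (44, 34) (22.7038, 34)]
5. shoelace: 292.1303

Area of P1's cell: 292.1303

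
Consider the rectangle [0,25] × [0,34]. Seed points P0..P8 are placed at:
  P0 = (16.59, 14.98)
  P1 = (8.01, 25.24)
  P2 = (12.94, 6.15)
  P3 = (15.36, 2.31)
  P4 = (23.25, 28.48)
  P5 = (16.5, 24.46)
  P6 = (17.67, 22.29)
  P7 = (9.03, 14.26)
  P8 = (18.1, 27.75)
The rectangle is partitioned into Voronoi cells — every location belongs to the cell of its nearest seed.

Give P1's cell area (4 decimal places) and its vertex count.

1. box [0,25]×[0,34]: [(0, 0) (25, 0) (25, 34) (0, 34)]
2. ⊥bis P1·P0 via (12.3,20.11): [(0, 9.824) (25, 30.7305) (25, 34) (0, 34)]  |A|=343.0687
3. ⊥bis P1·P2 via (10.475,15.695): [(0, 12.9898) (5.4771, 14.4043) (25, 30.7305) (25, 34) (0, 34)]  |A|=334.3991
4. ⊥bis P1·P3 via (11.685,13.775): [(0, 12.9898) (5.4771, 14.4043) (25, 30.7305) (25, 34) (0, 34)]  |A|=334.3991
5. ⊥bis P1·P4 via (15.63,26.86): [(0, 12.9898) (5.4771, 14.4043) (16.3458, 23.4933) (14.112, 34) (0, 34)]  |A|=263.0531
6. ⊥bis P1·P5 via (12.255,24.85): [(0, 12.9898) (5.4771, 14.4043) (11.7795, 19.6748) (13.0956, 34) (0, 34)]  |A|=227.5202
7. ⊥bis P1·P6 via (12.84,23.765): [(0, 12.9898) (5.4771, 14.4043) (11.5262, 19.4629) (11.8607, 20.5582) (13.0956, 34) (0, 34)]  |A|=227.4169
8. ⊥bis P1·P7 via (8.52,19.75): [(0, 18.9585) (11.7042, 20.0458) (11.8607, 20.5582) (13.0956, 34) (0, 34)]  |A|=180.1292
9. ⊥bis P1·P8 via (13.055,26.495): [(0, 18.9585) (11.7042, 20.0458) (11.8607, 20.5582) (12.5811, 28.3999) (11.188, 34) (0, 34)]  |A|=174.7879
10. canonical 6-gon: [(0, 18.9585) (11.7042, 20.0458) (11.8607, 20.5582) (12.5811, 28.3999) (11.188, 34) (0, 34)]
11. shoelace: 174.7879

Area of P1's cell: 174.7879 (6 vertices)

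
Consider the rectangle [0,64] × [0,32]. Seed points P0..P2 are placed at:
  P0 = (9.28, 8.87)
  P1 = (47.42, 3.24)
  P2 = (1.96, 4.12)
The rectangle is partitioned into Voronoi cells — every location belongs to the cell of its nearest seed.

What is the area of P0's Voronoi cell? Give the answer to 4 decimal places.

Area of P0's cell: 879.6511

1. box [0,64]×[0,32]: [(0, 0) (64, 0) (64, 32) (0, 32)]
2. ⊥bis P0·P1 via (28.35,6.055): [(0, 0) (27.4562, 0) (32.1798, 32) (0, 32)]  |A|=954.1767
3. ⊥bis P0·P2 via (5.62,6.495): [(0, 15.1557) (9.8347, 0) (27.4562, 0) (32.1798, 32) (0, 32)]  |A|=879.6511
4. canonical 5-gon: [(0, 15.1557) (9.8347, 0) (27.4562, 0) (32.1798, 32) (0, 32)]
5. shoelace: 879.6511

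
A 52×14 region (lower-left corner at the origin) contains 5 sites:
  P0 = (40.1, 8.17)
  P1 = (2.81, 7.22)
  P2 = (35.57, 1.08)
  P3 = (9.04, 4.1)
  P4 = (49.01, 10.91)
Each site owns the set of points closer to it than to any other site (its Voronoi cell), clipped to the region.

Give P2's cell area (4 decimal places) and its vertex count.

1. box [0,52]×[0,14]: [(0, 0) (52, 0) (52, 14) (0, 14)]
2. ⊥bis P2·P0 via (37.835,4.625): [(0, 0) (45.0737, 0) (23.162, 14) (0, 14)]  |A|=477.6497
3. ⊥bis P2·P1 via (19.19,4.15): [(18.4122, 0) (45.0737, 0) (23.162, 14) (21.0361, 14)]  |A|=201.5115
4. ⊥bis P2·P3 via (22.305,2.59): [(22.0102, 0) (45.0737, 0) (23.5739, 13.7368)]  |A|=158.4098
5. ⊥bis P2·P4 via (42.29,5.995): [(22.0102, 0) (45.0737, 0) (23.5739, 13.7368)]  |A|=158.4098
6. canonical 3-gon: [(22.0102, 0) (45.0737, 0) (23.5739, 13.7368)]
7. shoelace: 158.4098

Area of P2's cell: 158.4098 (3 vertices)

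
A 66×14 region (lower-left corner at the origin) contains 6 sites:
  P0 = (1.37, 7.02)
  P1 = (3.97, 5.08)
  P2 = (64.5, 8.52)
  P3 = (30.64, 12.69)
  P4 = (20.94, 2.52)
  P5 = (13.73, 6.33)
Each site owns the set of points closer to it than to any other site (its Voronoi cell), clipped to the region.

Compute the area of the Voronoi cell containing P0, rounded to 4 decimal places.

Area of P0's cell: 49.2835

1. box [0,66]×[0,14]: [(0, 0) (66, 0) (66, 14) (0, 14)]
2. ⊥bis P0·P1 via (2.67,6.05): [(0, 2.4716) (8.6019, 14) (0, 14)]  |A|=49.583
3. ⊥bis P0·P2 via (32.935,7.77): [(0, 2.4716) (8.6019, 14) (0, 14)]  |A|=49.583
4. ⊥bis P0·P3 via (16.005,9.855): [(0, 2.4716) (8.6019, 14) (0, 14)]  |A|=49.583
5. ⊥bis P0·P4 via (11.155,4.77): [(0, 2.4716) (8.6019, 14) (0, 14)]  |A|=49.583
6. ⊥bis P0·P5 via (7.55,6.675): [(0, 2.4716) (7.9069, 13.0686) (7.9589, 14) (0, 14)]  |A|=49.2835
7. canonical 4-gon: [(0, 2.4716) (7.9069, 13.0686) (7.9589, 14) (0, 14)]
8. shoelace: 49.2835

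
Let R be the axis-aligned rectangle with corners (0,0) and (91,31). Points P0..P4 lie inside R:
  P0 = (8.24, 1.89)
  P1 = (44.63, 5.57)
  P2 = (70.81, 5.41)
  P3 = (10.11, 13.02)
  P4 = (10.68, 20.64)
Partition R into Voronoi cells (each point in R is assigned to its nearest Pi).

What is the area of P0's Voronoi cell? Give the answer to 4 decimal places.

1. box [0,91]×[0,31]: [(0, 0) (91, 0) (91, 31) (0, 31)]
2. ⊥bis P0·P1 via (26.435,3.73): [(0, 0) (26.8122, 0) (23.6773, 31) (0, 31)]  |A|=782.5869
3. ⊥bis P0·P2 via (39.525,3.65): [(0, 0) (26.8122, 0) (23.6773, 31) (0, 31)]  |A|=782.5869
4. ⊥bis P0·P3 via (9.175,7.455): [(0, 8.9965) (0, 0) (26.8122, 0) (26.3501, 4.5693)]  |A|=179.7868
5. ⊥bis P0·P4 via (9.46,11.265): [(0, 8.9965) (0, 0) (26.8122, 0) (26.3501, 4.5693)]  |A|=179.7868
6. canonical 4-gon: [(0, 8.9965) (0, 0) (26.8122, 0) (26.3501, 4.5693)]
7. shoelace: 179.7868

Area of P0's cell: 179.7868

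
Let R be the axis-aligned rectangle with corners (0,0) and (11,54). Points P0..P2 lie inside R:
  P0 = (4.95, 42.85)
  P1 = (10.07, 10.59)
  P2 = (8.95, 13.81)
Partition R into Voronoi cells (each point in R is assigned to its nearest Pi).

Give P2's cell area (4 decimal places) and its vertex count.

1. box [0,11]×[0,54]: [(0, 0) (11, 0) (11, 54) (0, 54)]
2. ⊥bis P2·P0 via (6.95,28.33): [(0, 27.3727) (0, 0) (11, 0) (11, 28.8879)]  |A|=309.433
3. ⊥bis P2·P1 via (9.51,12.2): [(0, 27.3727) (0, 8.8922) (11, 12.7183) (11, 28.8879)]  |A|=190.5756
4. canonical 4-gon: [(0, 27.3727) (0, 8.8922) (11, 12.7183) (11, 28.8879)]
5. shoelace: 190.5756

Area of P2's cell: 190.5756 (4 vertices)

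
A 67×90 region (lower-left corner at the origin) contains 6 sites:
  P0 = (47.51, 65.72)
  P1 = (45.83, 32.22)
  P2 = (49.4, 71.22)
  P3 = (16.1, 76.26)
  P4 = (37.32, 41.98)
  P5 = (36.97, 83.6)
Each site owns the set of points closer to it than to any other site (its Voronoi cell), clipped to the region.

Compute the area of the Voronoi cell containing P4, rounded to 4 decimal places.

Area of P4's cell: 1534.1397

1. box [0,67]×[0,90]: [(0, 0) (67, 0) (67, 90) (0, 90)]
2. ⊥bis P4·P0 via (42.415,53.85): [(0, 72.0559) (0, 0) (67, 0) (67, 43.2973)]  |A|=3864.3332
3. ⊥bis P4·P1 via (41.575,37.1): [(54.7252, 48.566) (0, 72.0559) (0, 0.8497)]  |A|=1948.3899
4. ⊥bis P4·P2 via (43.36,56.6): [(54.7252, 48.566) (0, 72.0559) (0, 0.8497)]  |A|=1948.3899
5. ⊥bis P4·P3 via (26.71,59.12): [(54.7252, 48.566) (28.1134, 59.9887) (0, 42.586) (0, 0.8497)]  |A|=1534.1397
6. ⊥bis P4·P5 via (37.145,62.79): [(54.7252, 48.566) (28.1134, 59.9887) (0, 42.586) (0, 0.8497)]  |A|=1534.1397
7. canonical 4-gon: [(54.7252, 48.566) (28.1134, 59.9887) (0, 42.586) (0, 0.8497)]
8. shoelace: 1534.1397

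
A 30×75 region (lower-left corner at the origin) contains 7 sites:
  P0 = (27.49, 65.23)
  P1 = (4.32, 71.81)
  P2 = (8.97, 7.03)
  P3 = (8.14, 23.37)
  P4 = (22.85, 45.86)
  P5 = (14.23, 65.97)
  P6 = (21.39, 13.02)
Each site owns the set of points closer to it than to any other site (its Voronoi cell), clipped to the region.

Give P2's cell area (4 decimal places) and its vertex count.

Area of P2's cell: 247.0769 (4 vertices)

1. box [0,30]×[0,75]: [(0, 0) (30, 0) (30, 75) (0, 75)]
2. ⊥bis P2·P0 via (18.23,36.13): [(0, 41.931) (0, 0) (30, 0) (30, 32.3846)]  |A|=1114.7348
3. ⊥bis P2·P1 via (6.645,39.42): [(7.6617, 39.493) (0, 38.943) (0, 0) (30, 0) (30, 32.3846)]  |A|=1103.2883
4. ⊥bis P2·P3 via (8.555,15.2): [(0, 14.7654) (0, 0) (30, 0) (30, 16.2893)]  |A|=465.8213
5. ⊥bis P2·P4 via (15.91,26.445): [(0, 14.7654) (0, 0) (30, 0) (30, 16.2893)]  |A|=465.8213
6. ⊥bis P2·P5 via (11.6,36.5): [(0, 14.7654) (0, 0) (30, 0) (30, 16.2893)]  |A|=465.8213
7. ⊥bis P2·P6 via (15.18,10.025): [(12.5854, 15.4047) (0, 14.7654) (0, 0) (20.0149, 0)]  |A|=247.0769
8. canonical 4-gon: [(12.5854, 15.4047) (0, 14.7654) (0, 0) (20.0149, 0)]
9. shoelace: 247.0769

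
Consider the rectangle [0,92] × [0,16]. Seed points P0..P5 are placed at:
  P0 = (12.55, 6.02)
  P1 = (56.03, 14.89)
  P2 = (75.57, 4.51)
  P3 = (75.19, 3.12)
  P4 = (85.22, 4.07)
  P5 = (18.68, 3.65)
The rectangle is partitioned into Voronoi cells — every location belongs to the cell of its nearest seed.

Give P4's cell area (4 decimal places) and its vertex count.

Area of P4's cell: 182.5466 (5 vertices)

1. box [0,92]×[0,16]: [(0, 0) (92, 0) (92, 16) (0, 16)]
2. ⊥bis P4·P0 via (48.885,5.045): [(48.7496, 0) (92, 0) (92, 16) (49.179, 16)]  |A|=688.5713
3. ⊥bis P4·P1 via (70.625,9.48): [(67.111, 0) (92, 0) (92, 16) (73.0418, 16)]  |A|=350.7776
4. ⊥bis P4·P2 via (80.395,4.29): [(80.1994, 0) (92, 0) (92, 16) (80.9289, 16)]  |A|=182.9734
5. ⊥bis P4·P3 via (80.205,3.595): [(80.3119, 2.4667) (80.5455, 0) (92, 0) (92, 16) (80.9289, 16)]  |A|=182.5466
6. ⊥bis P4·P5 via (51.95,3.86): [(80.3119, 2.4667) (80.5455, 0) (92, 0) (92, 16) (80.9289, 16)]  |A|=182.5466
7. canonical 5-gon: [(80.3119, 2.4667) (80.5455, 0) (92, 0) (92, 16) (80.9289, 16)]
8. shoelace: 182.5466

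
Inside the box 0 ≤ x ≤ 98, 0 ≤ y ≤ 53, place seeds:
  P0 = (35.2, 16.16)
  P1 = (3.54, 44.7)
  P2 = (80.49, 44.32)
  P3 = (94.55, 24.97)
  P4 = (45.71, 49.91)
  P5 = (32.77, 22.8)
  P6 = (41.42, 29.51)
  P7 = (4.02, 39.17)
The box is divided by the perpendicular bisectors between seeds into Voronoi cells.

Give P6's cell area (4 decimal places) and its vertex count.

Area of P6's cell: 699.8285 (6 vertices)

1. box [0,98]×[0,53]: [(0, 0) (98, 0) (98, 53) (0, 53)]
2. ⊥bis P6·P0 via (38.31,22.835): [(0, 40.6843) (87.3208, 0) (98, 0) (98, 53) (0, 53)]  |A|=3417.7068
3. ⊥bis P6·P1 via (22.48,37.105): [(20.1505, 31.2958) (87.3208, 0) (98, 0) (98, 53) (28.8539, 53)]  |A|=2980.4976
4. ⊥bis P6·P2 via (60.955,36.915): [(20.1505, 31.2958) (72.2942, 7.0011) (54.8578, 53) (28.8539, 53)]  |A|=1269.6651
5. ⊥bis P6·P3 via (67.985,27.24): [(20.1505, 31.2958) (66.4868, 9.7069) (67.3664, 20.0011) (54.8578, 53) (28.8539, 53)]  |A|=1238.5835
6. ⊥bis P6·P4 via (43.565,39.71): [(25.0832, 43.5966) (20.1505, 31.2958) (66.4868, 9.7069) (67.3664, 20.0011) (61.3101, 35.9783)]  |A|=832.578
7. ⊥bis P6·P5 via (37.095,26.155): [(25.0832, 43.5966) (24.5659, 42.3066) (40.4404, 21.8424) (66.4868, 9.7069) (67.3664, 20.0011) (61.3101, 35.9783)]  |A|=700.0046
8. ⊥bis P6·P7 via (22.72,34.34): [(25.1095, 43.5911) (24.7248, 42.1017) (40.4404, 21.8424) (66.4868, 9.7069) (67.3664, 20.0011) (61.3101, 35.9783)]  |A|=699.8285
9. canonical 6-gon: [(25.1095, 43.5911) (24.7248, 42.1017) (40.4404, 21.8424) (66.4868, 9.7069) (67.3664, 20.0011) (61.3101, 35.9783)]
10. shoelace: 699.8285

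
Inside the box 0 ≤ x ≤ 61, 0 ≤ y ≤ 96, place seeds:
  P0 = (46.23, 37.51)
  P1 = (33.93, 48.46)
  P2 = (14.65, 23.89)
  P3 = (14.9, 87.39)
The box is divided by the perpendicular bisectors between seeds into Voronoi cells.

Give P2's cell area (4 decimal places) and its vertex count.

1. box [0,61]×[0,96]: [(0, 0) (61, 0) (61, 96) (0, 96)]
2. ⊥bis P2·P0 via (30.44,30.7): [(0, 0) (43.6805, 0) (2.277, 96) (0, 96)]  |A|=2205.9608
3. ⊥bis P2·P1 via (24.29,36.175): [(0, 55.2353) (0, 0) (43.6805, 0) (30.0168, 31.6812)]  |A|=1520.9184
4. ⊥bis P2·P3 via (14.775,55.64): [(0, 55.2353) (0, 0) (43.6805, 0) (30.0168, 31.6812)]  |A|=1520.9184
5. canonical 4-gon: [(0, 55.2353) (0, 0) (43.6805, 0) (30.0168, 31.6812)]
6. shoelace: 1520.9184

Area of P2's cell: 1520.9184 (4 vertices)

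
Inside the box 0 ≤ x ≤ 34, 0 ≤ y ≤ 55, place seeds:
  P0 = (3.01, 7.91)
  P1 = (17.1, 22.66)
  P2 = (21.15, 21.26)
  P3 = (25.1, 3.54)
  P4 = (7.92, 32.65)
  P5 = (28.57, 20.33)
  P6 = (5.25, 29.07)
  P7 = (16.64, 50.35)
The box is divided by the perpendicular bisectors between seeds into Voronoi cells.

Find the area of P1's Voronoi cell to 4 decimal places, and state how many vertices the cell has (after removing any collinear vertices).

1. box [0,34]×[0,55]: [(0, 0) (34, 0) (34, 55) (0, 55)]
2. ⊥bis P1·P0 via (10.055,15.285): [(0, 24.8901) (26.056, 0) (34, 0) (34, 55) (0, 55)]  |A|=1545.7323
3. ⊥bis P1·P2 via (19.125,21.96): [(0, 24.8901) (15.1388, 10.4286) (30.5462, 55) (0, 55)]  |A|=908.6585
4. ⊥bis P1·P3 via (21.1,13.1): [(0, 24.8901) (15.0099, 10.5518) (15.2104, 10.6358) (30.5462, 55) (0, 55)]  |A|=908.6407
5. ⊥bis P1·P4 via (12.51,27.655): [(4.6585, 20.4401) (15.0099, 10.5518) (15.2104, 10.6358) (25.0895, 39.2146)]  |A|=200.6366
6. ⊥bis P1·P5 via (22.835,21.495): [(4.6585, 20.4401) (15.0099, 10.5518) (15.2104, 10.6358) (25.0895, 39.2146)]  |A|=200.6366
7. ⊥bis P1·P6 via (11.175,25.865): [(11.7808, 26.9849) (7.0202, 18.184) (15.0099, 10.5518) (15.2104, 10.6358) (25.0895, 39.2146)]  |A|=184.8741
8. ⊥bis P1·P7 via (16.87,36.505): [(22.2379, 36.5942) (11.7808, 26.9849) (7.0202, 18.184) (15.0099, 10.5518) (15.2104, 10.6358) (24.195, 36.6267)]  |A|=182.3563
9. canonical 6-gon: [(22.2379, 36.5942) (11.7808, 26.9849) (7.0202, 18.184) (15.0099, 10.5518) (15.2104, 10.6358) (24.195, 36.6267)]
10. shoelace: 182.3563

Area of P1's cell: 182.3563 (6 vertices)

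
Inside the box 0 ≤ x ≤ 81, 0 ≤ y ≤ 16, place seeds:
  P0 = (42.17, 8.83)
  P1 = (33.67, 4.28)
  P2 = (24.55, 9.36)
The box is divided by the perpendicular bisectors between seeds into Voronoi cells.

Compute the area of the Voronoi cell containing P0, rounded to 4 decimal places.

1. box [0,81]×[0,16]: [(0, 0) (81, 0) (81, 16) (0, 16)]
2. ⊥bis P0·P1 via (37.92,6.555): [(41.4289, 0) (81, 0) (81, 16) (32.8641, 16)]  |A|=701.656
3. ⊥bis P0·P2 via (33.36,9.095): [(33.5303, 14.7556) (41.4289, 0) (81, 0) (81, 16) (33.5677, 16)]  |A|=701.2182
4. canonical 5-gon: [(33.5303, 14.7556) (41.4289, 0) (81, 0) (81, 16) (33.5677, 16)]
5. shoelace: 701.2182

Area of P0's cell: 701.2182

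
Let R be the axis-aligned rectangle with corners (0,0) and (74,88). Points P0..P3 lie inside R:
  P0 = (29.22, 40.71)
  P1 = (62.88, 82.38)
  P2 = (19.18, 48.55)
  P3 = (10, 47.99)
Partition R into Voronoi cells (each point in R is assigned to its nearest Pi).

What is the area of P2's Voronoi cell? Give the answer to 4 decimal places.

Area of P2's cell: 868.9566

1. box [0,74]×[0,88]: [(0, 0) (74, 0) (74, 88) (0, 88)]
2. ⊥bis P2·P0 via (24.2,44.63): [(0, 13.6392) (58.0666, 88) (0, 88)]  |A|=2158.9404
3. ⊥bis P2·P1 via (41.03,65.465): [(0, 13.6392) (40.751, 65.8254) (23.5847, 88) (0, 88)]  |A|=1776.6293
4. ⊥bis P2·P3 via (14.59,48.27): [(15.4923, 33.4788) (40.751, 65.8254) (23.5847, 88) (12.1664, 88)]  |A|=868.9566
5. canonical 4-gon: [(15.4923, 33.4788) (40.751, 65.8254) (23.5847, 88) (12.1664, 88)]
6. shoelace: 868.9566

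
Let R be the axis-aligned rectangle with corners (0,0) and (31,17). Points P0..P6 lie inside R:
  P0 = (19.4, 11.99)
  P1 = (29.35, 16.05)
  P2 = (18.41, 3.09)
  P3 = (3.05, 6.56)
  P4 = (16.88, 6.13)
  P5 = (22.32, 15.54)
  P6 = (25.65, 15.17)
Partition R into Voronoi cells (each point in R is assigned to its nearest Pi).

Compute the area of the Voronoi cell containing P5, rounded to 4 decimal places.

1. box [0,31]×[0,17]: [(0, 0) (31, 0) (31, 17) (0, 17)]
2. ⊥bis P5·P0 via (20.86,13.765): [(31, 5.4245) (31, 17) (16.927, 17)]  |A|=81.4508
3. ⊥bis P5·P1 via (25.835,15.795): [(26.3073, 9.2844) (25.7476, 17) (16.927, 17)]  |A|=34.028
4. ⊥bis P5·P2 via (20.365,9.315): [(26.3073, 9.2844) (25.7476, 17) (16.927, 17)]  |A|=34.028
5. ⊥bis P5·P3 via (12.685,11.05): [(26.3073, 9.2844) (25.7476, 17) (16.927, 17)]  |A|=34.028
6. ⊥bis P5·P4 via (19.6,10.835): [(26.3073, 9.2844) (25.7476, 17) (16.927, 17)]  |A|=34.028
7. ⊥bis P5·P6 via (23.985,15.355): [(23.5614, 11.543) (24.1678, 17) (16.927, 17)]  |A|=19.7565
8. canonical 3-gon: [(23.5614, 11.543) (24.1678, 17) (16.927, 17)]
9. shoelace: 19.7565

Area of P5's cell: 19.7565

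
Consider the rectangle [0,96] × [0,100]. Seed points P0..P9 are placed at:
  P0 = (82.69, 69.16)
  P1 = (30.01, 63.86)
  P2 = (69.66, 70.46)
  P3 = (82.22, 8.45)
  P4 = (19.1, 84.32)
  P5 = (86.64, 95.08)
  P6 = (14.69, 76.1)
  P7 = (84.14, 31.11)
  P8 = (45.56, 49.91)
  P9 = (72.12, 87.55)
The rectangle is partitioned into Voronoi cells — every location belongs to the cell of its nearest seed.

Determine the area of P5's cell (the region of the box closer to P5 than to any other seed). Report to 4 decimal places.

1. box [0,96]×[0,100]: [(0, 0) (96, 0) (96, 100) (0, 100)]
2. ⊥bis P5·P0 via (84.665,82.12): [(0, 95.0223) (96, 80.3926) (96, 100) (0, 100)]  |A|=1180.0846
3. ⊥bis P5·P1 via (58.325,79.47): [(54.3142, 86.7452) (96, 80.3926) (96, 100) (47.0069, 100)]  |A|=733.3711
4. ⊥bis P5·P2 via (78.15,82.77): [(77.5119, 83.2101) (96, 80.3926) (96, 100) (53.1675, 100)]  |A|=540.8284
5. ⊥bis P5·P3 via (84.43,51.765): [(77.5119, 83.2101) (96, 80.3926) (96, 100) (53.1675, 100)]  |A|=540.8284
6. ⊥bis P5·P4 via (52.87,89.7): [(77.5119, 83.2101) (96, 80.3926) (96, 100) (53.1675, 100)]  |A|=540.8284
7. ⊥bis P5·P6 via (50.665,85.59): [(77.5119, 83.2101) (96, 80.3926) (96, 100) (53.1675, 100)]  |A|=540.8284
8. ⊥bis P5·P7 via (85.39,63.095): [(77.5119, 83.2101) (96, 80.3926) (96, 100) (53.1675, 100)]  |A|=540.8284
9. ⊥bis P5·P8 via (66.1,72.495): [(77.5119, 83.2101) (96, 80.3926) (96, 100) (53.1675, 100)]  |A|=540.8284
10. ⊥bis P5·P9 via (79.38,91.315): [(84.1042, 82.2055) (96, 80.3926) (96, 100) (74.876, 100)]  |A|=304.5689
11. canonical 4-gon: [(84.1042, 82.2055) (96, 80.3926) (96, 100) (74.876, 100)]
12. shoelace: 304.5689

Area of P5's cell: 304.5689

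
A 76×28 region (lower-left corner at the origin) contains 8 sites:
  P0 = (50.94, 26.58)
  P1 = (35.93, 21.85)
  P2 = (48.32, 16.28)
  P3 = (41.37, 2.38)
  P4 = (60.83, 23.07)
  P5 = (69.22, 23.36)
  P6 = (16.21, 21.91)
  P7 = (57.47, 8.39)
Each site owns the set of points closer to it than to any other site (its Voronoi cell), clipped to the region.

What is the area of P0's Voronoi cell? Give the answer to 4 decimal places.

Area of P0's cell: 81.6408

1. box [0,76]×[0,28]: [(0, 0) (76, 0) (76, 28) (0, 28)]
2. ⊥bis P0·P1 via (43.435,24.215): [(51.0657, 0) (76, 0) (76, 28) (42.2423, 28)]  |A|=821.6884
3. ⊥bis P0·P2 via (49.63,21.43): [(43.8492, 22.9004) (76, 14.7223) (76, 28) (42.2423, 28)]  |A|=299.5189
4. ⊥bis P0·P3 via (46.155,14.48): [(43.8492, 22.9004) (76, 14.7223) (76, 28) (42.2423, 28)]  |A|=299.5189
5. ⊥bis P0·P4 via (55.885,24.825): [(43.8492, 22.9004) (54.2619, 20.2518) (57.0118, 28) (42.2423, 28)]  |A|=81.6408
6. ⊥bis P0·P5 via (60.08,24.97): [(43.8492, 22.9004) (54.2619, 20.2518) (57.0118, 28) (42.2423, 28)]  |A|=81.6408
7. ⊥bis P0·P6 via (33.575,24.245): [(43.8492, 22.9004) (54.2619, 20.2518) (57.0118, 28) (42.2423, 28)]  |A|=81.6408
8. ⊥bis P0·P7 via (54.205,17.485): [(43.8492, 22.9004) (54.2619, 20.2518) (57.0118, 28) (42.2423, 28)]  |A|=81.6408
9. canonical 4-gon: [(43.8492, 22.9004) (54.2619, 20.2518) (57.0118, 28) (42.2423, 28)]
10. shoelace: 81.6408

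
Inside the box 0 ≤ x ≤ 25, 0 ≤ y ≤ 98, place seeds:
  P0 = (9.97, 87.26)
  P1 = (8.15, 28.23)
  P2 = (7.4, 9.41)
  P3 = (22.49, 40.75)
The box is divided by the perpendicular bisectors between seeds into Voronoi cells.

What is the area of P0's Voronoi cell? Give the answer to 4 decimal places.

Area of P0's cell: 874.9769

1. box [0,25]×[0,98]: [(0, 0) (25, 0) (25, 98) (0, 98)]
2. ⊥bis P0·P1 via (9.06,57.745): [(0, 58.0243) (25, 57.2535) (25, 98) (0, 98)]  |A|=1009.0265
3. ⊥bis P0·P2 via (8.685,48.335): [(0, 58.0243) (25, 57.2535) (25, 98) (0, 98)]  |A|=1009.0265
4. ⊥bis P0·P3 via (16.23,64.005): [(0, 59.6361) (25, 66.3658) (25, 98) (0, 98)]  |A|=874.9769
5. canonical 4-gon: [(0, 59.6361) (25, 66.3658) (25, 98) (0, 98)]
6. shoelace: 874.9769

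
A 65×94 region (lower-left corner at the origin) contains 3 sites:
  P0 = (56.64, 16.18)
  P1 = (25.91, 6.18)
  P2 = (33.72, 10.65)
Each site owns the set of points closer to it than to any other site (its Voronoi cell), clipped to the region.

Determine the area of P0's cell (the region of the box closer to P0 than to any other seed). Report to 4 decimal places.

1. box [0,65]×[0,94]: [(0, 0) (65, 0) (65, 94) (0, 94)]
2. ⊥bis P0·P1 via (41.275,11.18): [(44.9131, 0) (65, 0) (65, 94) (14.3241, 94)]  |A|=3325.848
3. ⊥bis P0·P2 via (45.18,13.415): [(48.4167, 0) (65, 0) (65, 94) (25.7369, 94)]  |A|=2624.7796
4. canonical 4-gon: [(48.4167, 0) (65, 0) (65, 94) (25.7369, 94)]
5. shoelace: 2624.7796

Area of P0's cell: 2624.7796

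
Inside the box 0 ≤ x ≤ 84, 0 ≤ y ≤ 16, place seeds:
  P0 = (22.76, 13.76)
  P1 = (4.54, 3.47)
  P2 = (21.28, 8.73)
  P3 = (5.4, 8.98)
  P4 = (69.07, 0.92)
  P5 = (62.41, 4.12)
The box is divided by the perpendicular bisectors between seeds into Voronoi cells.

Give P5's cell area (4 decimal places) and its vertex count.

1. box [0,84]×[0,16]: [(0, 0) (84, 0) (84, 16) (0, 16)]
2. ⊥bis P5·P0 via (42.585,8.94): [(40.4114, 0) (84, 0) (84, 16) (44.3015, 16)]  |A|=666.2966
3. ⊥bis P5·P1 via (33.475,3.795): [(40.4114, 0) (84, 0) (84, 16) (44.3015, 16)]  |A|=666.2966
4. ⊥bis P5·P2 via (41.845,6.425): [(41.7351, 5.4441) (41.1249, 0) (84, 0) (84, 16) (44.3015, 16)]  |A|=664.3547
5. ⊥bis P5·P3 via (33.905,6.55): [(41.7351, 5.4441) (41.1249, 0) (84, 0) (84, 16) (44.3015, 16)]  |A|=664.3547
6. ⊥bis P5·P4 via (65.74,2.52): [(41.7351, 5.4441) (41.1249, 0) (64.5292, 0) (72.2169, 16) (44.3015, 16)]  |A|=414.3232
7. canonical 5-gon: [(41.7351, 5.4441) (41.1249, 0) (64.5292, 0) (72.2169, 16) (44.3015, 16)]
8. shoelace: 414.3232

Area of P5's cell: 414.3232 (5 vertices)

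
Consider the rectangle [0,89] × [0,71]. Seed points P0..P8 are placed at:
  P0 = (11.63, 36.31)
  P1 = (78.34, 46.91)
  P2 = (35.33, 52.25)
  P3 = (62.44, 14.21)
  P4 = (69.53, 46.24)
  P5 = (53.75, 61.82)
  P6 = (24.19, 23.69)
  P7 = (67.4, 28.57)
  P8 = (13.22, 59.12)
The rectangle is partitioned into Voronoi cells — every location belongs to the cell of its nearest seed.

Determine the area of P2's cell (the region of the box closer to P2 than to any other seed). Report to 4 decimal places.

Area of P2's cell: 730.7694

1. box [0,89]×[0,71]: [(0, 0) (89, 0) (89, 71) (0, 71)]
2. ⊥bis P2·P0 via (23.48,44.28): [(53.2616, 0) (89, 0) (89, 71) (5.5088, 71)]  |A|=4232.6509
3. ⊥bis P2·P1 via (56.835,49.58): [(51.0817, 3.2411) (59.4944, 71) (5.5088, 71)]  |A|=1829.0032
4. ⊥bis P2·P3 via (48.885,33.23): [(36.7355, 24.5714) (55.3797, 37.8586) (59.4944, 71) (5.5088, 71)]  |A|=1534.8495
5. ⊥bis P2·P4 via (52.43,49.245): [(36.7355, 24.5714) (49.7203, 33.8253) (56.253, 71) (5.5088, 71)]  |A|=1389.1174
6. ⊥bis P2·P5 via (44.54,57.035): [(36.7355, 24.5714) (49.7203, 33.8253) (51.4587, 43.718) (37.2846, 71) (5.5088, 71)]  |A|=1130.3691
7. ⊥bis P2·P6 via (29.76,37.97): [(26.9998, 39.0466) (46.4185, 31.4722) (49.7203, 33.8253) (51.4587, 43.718) (37.2846, 71) (5.5088, 71)]  |A|=1026.6948
8. ⊥bis P2·P7 via (51.365,40.41): [(26.9998, 39.0466) (45.1351, 31.9728) (50.7251, 39.5434) (51.4587, 43.718) (37.2846, 71) (5.5088, 71)]  |A|=1012.1799
9. ⊥bis P2·P8 via (24.275,55.685): [(21.5998, 47.0755) (26.9998, 39.0466) (45.1351, 31.9728) (50.7251, 39.5434) (51.4587, 43.718) (37.2846, 71) (29.0337, 71)]  |A|=730.7694
10. canonical 7-gon: [(21.5998, 47.0755) (26.9998, 39.0466) (45.1351, 31.9728) (50.7251, 39.5434) (51.4587, 43.718) (37.2846, 71) (29.0337, 71)]
11. shoelace: 730.7694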